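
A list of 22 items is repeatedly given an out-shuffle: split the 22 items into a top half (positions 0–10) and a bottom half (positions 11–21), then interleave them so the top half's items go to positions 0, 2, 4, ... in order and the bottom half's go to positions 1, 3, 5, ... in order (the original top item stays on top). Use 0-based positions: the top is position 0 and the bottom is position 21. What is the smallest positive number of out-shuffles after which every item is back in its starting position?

6

The out-shuffle permutes the 22 positions with cycle lengths [1, 1, 2, 3, 3, 6, 6].
Every item is home exactly when every cycle has completed a whole number of laps, i.e. after lcm(1, 2, 3, 6) = 6 out-shuffles.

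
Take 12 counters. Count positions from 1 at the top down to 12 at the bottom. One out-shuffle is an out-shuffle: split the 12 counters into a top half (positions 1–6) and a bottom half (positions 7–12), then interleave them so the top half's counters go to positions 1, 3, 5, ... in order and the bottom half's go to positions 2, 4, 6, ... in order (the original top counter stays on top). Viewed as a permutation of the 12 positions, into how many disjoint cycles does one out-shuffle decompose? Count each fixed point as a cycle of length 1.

Trace each unvisited position around until it returns:
(1) (2 3 5 9 6 11 10 8 4 7) (12)
3 cycles in total.

3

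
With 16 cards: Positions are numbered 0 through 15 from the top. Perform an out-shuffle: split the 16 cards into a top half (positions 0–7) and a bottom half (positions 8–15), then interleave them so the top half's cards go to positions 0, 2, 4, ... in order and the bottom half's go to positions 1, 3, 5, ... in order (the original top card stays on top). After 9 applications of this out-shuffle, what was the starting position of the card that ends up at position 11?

Work backwards from position 11, undoing one out-shuffle at a time:
11 ← 13 ← 14 ← 7 ← 11 ← 13 ← 14 ← 7 ← 11 ← 13
So the card now at position 11 started at position 13.

13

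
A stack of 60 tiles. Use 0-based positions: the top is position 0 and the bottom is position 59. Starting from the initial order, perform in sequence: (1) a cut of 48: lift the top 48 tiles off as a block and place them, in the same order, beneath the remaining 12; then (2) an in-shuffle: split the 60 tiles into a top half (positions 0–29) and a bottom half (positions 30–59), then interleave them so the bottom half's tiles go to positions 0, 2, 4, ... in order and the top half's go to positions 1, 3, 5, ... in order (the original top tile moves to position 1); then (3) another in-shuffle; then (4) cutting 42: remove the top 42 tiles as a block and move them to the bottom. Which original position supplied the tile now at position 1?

58

Undo the operations in reverse order, starting from position 1:
  undo op 4 (cut 42): 1 ← 43
  undo op 3 (in-shuffle, from top half): 43 ← 21
  undo op 2 (in-shuffle, from top half): 21 ← 10
  undo op 1 (cut 48): 10 ← 58
So the tile at position 1 came from original position 58.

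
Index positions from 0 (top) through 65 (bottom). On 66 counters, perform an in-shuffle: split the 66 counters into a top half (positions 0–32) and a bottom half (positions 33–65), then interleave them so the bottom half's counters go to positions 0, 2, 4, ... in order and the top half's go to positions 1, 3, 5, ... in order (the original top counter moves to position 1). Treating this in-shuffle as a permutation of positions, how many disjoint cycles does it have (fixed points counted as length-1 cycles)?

Trace each unvisited position around until it returns:
(0 1 3 7 15 31 ... len 66)
1 cycle in total.

1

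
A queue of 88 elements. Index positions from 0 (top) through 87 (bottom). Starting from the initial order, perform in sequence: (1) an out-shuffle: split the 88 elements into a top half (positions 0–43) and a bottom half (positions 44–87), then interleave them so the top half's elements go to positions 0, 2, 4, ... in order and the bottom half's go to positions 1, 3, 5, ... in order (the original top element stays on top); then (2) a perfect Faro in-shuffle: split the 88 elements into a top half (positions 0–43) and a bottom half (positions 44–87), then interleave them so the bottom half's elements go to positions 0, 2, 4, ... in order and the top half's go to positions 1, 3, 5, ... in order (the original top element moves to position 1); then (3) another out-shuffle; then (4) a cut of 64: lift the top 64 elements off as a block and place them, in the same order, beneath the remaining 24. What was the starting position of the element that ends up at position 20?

Undo the operations in reverse order, starting from position 20:
  undo op 4 (cut 64): 20 ← 84
  undo op 3 (out-shuffle, from top half): 84 ← 42
  undo op 2 (in-shuffle, from bottom half): 42 ← 65
  undo op 1 (out-shuffle, from bottom half): 65 ← 76
So the element at position 20 came from original position 76.

76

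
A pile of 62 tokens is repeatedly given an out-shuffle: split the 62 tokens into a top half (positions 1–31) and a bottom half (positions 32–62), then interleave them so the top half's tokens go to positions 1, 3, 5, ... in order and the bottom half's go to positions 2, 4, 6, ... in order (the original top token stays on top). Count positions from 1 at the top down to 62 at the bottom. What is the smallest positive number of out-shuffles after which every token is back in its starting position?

60

The out-shuffle permutes the 62 positions with cycle lengths [1, 1, 60].
Every token is home exactly when every cycle has completed a whole number of laps, i.e. after lcm(1, 60) = 60 out-shuffles.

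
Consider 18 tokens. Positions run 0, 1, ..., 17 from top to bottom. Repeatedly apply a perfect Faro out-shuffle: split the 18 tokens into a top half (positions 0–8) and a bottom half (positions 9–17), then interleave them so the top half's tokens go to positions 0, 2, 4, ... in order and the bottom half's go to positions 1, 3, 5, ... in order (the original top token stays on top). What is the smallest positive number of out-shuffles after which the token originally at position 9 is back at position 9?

8

Follow position 9 under repeated out-shuffles:
9 → 1 → 2 → 4 → 8 → 16 → 15 → 13 → 9
It first returns after 8 out-shuffles.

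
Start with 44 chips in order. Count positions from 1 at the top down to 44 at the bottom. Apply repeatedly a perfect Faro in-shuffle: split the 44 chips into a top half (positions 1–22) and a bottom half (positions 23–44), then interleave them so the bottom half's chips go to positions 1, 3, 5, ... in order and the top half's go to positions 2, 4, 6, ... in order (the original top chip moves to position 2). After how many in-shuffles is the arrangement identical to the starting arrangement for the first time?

12

The in-shuffle permutes the 44 positions with cycle lengths [2, 4, 4, 4, 6, 12, 12].
Every chip is home exactly when every cycle has completed a whole number of laps, i.e. after lcm(2, 4, 6, 12) = 12 in-shuffles.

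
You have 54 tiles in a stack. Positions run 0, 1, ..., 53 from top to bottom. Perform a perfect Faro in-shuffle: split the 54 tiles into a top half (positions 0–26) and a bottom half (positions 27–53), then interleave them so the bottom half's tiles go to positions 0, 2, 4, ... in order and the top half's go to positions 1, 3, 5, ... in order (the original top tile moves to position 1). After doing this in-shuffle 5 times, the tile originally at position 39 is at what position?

14

Track the tile's position through each in-shuffle:
39 → 24 → 49 → 44 → 34 → 14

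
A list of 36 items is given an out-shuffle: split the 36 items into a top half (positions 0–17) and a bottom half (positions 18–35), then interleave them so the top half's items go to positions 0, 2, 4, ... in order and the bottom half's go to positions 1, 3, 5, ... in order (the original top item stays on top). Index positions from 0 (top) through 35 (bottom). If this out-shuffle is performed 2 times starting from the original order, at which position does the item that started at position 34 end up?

Track the item's position through each out-shuffle:
34 → 33 → 31

31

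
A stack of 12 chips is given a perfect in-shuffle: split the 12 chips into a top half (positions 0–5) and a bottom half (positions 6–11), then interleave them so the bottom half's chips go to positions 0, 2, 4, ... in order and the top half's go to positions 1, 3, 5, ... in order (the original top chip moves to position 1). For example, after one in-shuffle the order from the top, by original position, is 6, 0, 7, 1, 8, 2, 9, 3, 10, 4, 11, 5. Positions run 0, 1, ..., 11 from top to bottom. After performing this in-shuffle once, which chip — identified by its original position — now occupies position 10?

Work backwards from position 10, undoing one in-shuffle at a time:
10 ← 11
So the chip now at position 10 started at position 11.

11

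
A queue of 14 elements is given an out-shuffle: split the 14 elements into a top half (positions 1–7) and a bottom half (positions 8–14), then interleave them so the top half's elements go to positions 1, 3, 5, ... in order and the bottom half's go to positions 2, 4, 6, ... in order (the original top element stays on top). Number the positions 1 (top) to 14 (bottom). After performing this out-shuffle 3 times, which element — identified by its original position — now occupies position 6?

Work backwards from position 6, undoing one out-shuffle at a time:
6 ← 10 ← 12 ← 13
So the element now at position 6 started at position 13.

13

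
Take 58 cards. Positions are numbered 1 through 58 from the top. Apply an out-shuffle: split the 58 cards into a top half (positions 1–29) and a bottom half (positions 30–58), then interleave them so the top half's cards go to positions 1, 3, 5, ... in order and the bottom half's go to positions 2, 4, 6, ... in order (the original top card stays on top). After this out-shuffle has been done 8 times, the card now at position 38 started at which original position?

Work backwards from position 38, undoing one out-shuffle at a time:
38 ← 48 ← 53 ← 27 ← 14 ← 36 ← 47 ← 24 ← 41
So the card now at position 38 started at position 41.

41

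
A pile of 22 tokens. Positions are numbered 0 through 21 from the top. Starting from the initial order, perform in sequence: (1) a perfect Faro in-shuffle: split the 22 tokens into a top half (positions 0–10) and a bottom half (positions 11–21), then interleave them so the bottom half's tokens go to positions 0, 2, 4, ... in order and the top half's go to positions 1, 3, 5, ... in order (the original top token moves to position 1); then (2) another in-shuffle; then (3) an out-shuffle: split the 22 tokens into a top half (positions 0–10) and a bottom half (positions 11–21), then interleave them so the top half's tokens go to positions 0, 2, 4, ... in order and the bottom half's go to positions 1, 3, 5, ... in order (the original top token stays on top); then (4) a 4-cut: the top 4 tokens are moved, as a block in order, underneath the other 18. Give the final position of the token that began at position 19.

16

Track the token from position 19 forward through each operation:
  after op 1 (in-shuffle): 19 → 16
  after op 2 (in-shuffle): 16 → 10
  after op 3 (out-shuffle): 10 → 20
  after op 4 (cut 4): 20 → 16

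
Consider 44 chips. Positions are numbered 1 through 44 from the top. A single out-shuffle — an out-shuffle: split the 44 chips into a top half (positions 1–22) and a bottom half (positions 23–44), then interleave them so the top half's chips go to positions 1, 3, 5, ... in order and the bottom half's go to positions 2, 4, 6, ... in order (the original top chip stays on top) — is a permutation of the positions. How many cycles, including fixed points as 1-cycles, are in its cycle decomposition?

5

Trace each unvisited position around until it returns:
(1) (2 3 5 9 17 33 ... len 14) (4 7 13 25 6 11 ... len 14) (8 15 29 14 27 10 ... len 14) (44)
5 cycles in total.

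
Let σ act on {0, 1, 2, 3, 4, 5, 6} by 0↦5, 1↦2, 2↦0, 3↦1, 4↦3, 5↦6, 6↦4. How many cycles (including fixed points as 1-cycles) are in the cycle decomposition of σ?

1

Cycle decomposition: (0 5 6 4 3 1 2).
1 cycle.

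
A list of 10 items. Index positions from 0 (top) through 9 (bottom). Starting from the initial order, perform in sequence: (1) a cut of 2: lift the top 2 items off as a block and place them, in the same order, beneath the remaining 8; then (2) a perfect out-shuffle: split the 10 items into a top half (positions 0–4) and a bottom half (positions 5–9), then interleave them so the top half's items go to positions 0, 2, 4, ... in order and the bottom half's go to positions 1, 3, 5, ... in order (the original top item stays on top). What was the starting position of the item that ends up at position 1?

Undo the operations in reverse order, starting from position 1:
  undo op 2 (out-shuffle, from bottom half): 1 ← 5
  undo op 1 (cut 2): 5 ← 7
So the item at position 1 came from original position 7.

7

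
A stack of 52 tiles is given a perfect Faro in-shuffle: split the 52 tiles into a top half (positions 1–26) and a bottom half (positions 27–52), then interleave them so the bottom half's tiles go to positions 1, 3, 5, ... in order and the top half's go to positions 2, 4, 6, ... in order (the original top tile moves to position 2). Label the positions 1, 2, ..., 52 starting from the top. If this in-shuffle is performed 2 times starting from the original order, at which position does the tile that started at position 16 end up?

Track the tile's position through each in-shuffle:
16 → 32 → 11

11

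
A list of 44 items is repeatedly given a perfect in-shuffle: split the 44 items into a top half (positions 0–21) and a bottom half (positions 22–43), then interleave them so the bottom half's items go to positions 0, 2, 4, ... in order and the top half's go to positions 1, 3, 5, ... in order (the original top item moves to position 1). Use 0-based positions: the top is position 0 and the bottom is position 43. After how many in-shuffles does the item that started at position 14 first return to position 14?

2

Follow position 14 under repeated in-shuffles:
14 → 29 → 14
It first returns after 2 in-shuffles.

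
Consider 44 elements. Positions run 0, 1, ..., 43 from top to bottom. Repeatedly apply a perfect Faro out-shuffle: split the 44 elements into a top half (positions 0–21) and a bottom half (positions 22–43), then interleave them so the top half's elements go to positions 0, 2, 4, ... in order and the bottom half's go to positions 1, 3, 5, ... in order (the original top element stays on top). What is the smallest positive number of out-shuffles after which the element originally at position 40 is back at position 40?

14

Follow position 40 under repeated out-shuffles:
40 → 37 → 31 → 19 → 38 → 33 → 23 → 3 → 6 → 12 → 24 → 5 → 10 → 20 → 40
It first returns after 14 out-shuffles.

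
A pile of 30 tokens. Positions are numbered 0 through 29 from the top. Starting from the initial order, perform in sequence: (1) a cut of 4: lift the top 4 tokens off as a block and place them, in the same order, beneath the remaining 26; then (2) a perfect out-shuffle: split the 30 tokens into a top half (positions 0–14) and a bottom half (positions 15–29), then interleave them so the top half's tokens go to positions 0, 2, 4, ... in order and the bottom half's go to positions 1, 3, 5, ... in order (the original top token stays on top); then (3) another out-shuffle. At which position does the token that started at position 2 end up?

25

Track the token from position 2 forward through each operation:
  after op 1 (cut 4): 2 → 28
  after op 2 (out-shuffle): 28 → 27
  after op 3 (out-shuffle): 27 → 25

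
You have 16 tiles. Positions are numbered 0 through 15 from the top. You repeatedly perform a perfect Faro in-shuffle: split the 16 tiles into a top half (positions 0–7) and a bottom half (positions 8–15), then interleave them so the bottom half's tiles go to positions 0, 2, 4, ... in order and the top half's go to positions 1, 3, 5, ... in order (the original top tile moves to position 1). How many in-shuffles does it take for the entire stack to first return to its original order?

8

The in-shuffle permutes the 16 positions with cycle lengths [8, 8].
Every tile is home exactly when every cycle has completed a whole number of laps, i.e. after lcm(8) = 8 in-shuffles.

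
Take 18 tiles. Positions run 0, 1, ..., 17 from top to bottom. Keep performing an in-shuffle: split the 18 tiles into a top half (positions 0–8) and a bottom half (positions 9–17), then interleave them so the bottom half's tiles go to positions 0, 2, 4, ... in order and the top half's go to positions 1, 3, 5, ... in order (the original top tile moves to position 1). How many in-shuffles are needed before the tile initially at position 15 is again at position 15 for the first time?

Follow position 15 under repeated in-shuffles:
15 → 12 → 6 → 13 → 8 → 17 → 16 → 14 → 10 → 2 → 5 → 11 → 4 → 9 → 0 → 1 → 3 → 7 → 15
It first returns after 18 in-shuffles.

18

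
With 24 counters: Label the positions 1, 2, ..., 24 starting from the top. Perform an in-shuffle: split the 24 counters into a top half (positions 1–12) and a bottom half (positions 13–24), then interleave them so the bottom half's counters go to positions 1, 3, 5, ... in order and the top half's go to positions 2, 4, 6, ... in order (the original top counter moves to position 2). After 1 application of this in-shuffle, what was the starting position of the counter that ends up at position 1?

Work backwards from position 1, undoing one in-shuffle at a time:
1 ← 13
So the counter now at position 1 started at position 13.

13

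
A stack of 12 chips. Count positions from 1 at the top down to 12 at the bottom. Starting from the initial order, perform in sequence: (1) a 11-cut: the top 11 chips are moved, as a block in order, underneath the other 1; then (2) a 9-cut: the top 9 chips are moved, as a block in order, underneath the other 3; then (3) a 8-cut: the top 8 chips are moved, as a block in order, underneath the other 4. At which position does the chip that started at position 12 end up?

Track the chip from position 12 forward through each operation:
  after op 1 (cut 11): 12 → 1
  after op 2 (cut 9): 1 → 4
  after op 3 (cut 8): 4 → 8

8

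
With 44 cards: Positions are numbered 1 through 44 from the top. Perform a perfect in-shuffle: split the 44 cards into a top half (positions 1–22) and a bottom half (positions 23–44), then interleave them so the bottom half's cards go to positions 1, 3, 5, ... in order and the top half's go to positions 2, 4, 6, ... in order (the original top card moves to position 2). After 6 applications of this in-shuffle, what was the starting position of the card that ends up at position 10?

10

Work backwards from position 10, undoing one in-shuffle at a time:
10 ← 5 ← 25 ← 35 ← 40 ← 20 ← 10
So the card now at position 10 started at position 10.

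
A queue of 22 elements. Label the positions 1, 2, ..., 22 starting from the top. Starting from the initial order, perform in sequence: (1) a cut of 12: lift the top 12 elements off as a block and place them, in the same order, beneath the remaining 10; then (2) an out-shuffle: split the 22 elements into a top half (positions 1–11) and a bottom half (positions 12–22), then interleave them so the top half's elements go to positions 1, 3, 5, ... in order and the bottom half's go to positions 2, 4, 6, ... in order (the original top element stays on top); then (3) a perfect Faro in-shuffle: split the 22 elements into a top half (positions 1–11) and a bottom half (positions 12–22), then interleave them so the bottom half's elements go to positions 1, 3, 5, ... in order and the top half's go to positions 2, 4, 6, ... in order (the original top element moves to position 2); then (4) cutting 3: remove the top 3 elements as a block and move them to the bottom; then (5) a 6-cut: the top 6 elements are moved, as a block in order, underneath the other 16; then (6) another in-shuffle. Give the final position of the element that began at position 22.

Track the element from position 22 forward through each operation:
  after op 1 (cut 12): 22 → 10
  after op 2 (out-shuffle): 10 → 19
  after op 3 (in-shuffle): 19 → 15
  after op 4 (cut 3): 15 → 12
  after op 5 (cut 6): 12 → 6
  after op 6 (in-shuffle): 6 → 12

12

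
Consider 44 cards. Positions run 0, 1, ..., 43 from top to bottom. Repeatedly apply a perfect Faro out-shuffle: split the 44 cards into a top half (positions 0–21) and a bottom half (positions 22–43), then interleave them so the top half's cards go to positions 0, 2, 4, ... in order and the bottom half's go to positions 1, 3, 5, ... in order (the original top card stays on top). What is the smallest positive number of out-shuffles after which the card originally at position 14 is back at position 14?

14

Follow position 14 under repeated out-shuffles:
14 → 28 → 13 → 26 → 9 → 18 → 36 → 29 → 15 → 30 → 17 → 34 → 25 → 7 → 14
It first returns after 14 out-shuffles.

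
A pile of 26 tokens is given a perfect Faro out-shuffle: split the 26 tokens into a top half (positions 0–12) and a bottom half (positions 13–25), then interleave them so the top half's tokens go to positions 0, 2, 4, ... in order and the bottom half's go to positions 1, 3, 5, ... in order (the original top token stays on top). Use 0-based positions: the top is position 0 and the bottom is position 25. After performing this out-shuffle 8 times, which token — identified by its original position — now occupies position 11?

Work backwards from position 11, undoing one out-shuffle at a time:
11 ← 18 ← 9 ← 17 ← 21 ← 23 ← 24 ← 12 ← 6
So the token now at position 11 started at position 6.

6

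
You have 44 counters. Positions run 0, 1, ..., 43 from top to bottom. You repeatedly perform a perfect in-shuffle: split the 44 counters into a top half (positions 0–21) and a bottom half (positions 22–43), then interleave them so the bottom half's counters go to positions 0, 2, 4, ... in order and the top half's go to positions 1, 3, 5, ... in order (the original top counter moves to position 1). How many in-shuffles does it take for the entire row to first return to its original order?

12

The in-shuffle permutes the 44 positions with cycle lengths [2, 4, 4, 4, 6, 12, 12].
Every counter is home exactly when every cycle has completed a whole number of laps, i.e. after lcm(2, 4, 6, 12) = 12 in-shuffles.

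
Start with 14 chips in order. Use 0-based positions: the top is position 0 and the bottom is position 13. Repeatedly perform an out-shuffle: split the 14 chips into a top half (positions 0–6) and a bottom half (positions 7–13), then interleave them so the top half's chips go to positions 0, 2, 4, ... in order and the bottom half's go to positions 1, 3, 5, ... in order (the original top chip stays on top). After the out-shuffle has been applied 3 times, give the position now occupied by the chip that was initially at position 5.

1

Track the chip's position through each out-shuffle:
5 → 10 → 7 → 1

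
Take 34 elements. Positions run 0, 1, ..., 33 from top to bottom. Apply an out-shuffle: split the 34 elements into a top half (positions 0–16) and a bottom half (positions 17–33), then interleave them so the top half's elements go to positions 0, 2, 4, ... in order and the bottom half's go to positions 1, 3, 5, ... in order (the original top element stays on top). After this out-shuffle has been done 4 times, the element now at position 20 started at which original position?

26

Work backwards from position 20, undoing one out-shuffle at a time:
20 ← 10 ← 5 ← 19 ← 26
So the element now at position 20 started at position 26.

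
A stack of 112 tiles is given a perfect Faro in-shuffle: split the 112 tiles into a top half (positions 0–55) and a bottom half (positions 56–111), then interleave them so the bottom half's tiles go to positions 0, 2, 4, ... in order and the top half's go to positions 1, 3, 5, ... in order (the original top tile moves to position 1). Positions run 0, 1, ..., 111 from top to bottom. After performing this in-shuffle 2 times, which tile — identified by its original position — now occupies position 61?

Work backwards from position 61, undoing one in-shuffle at a time:
61 ← 30 ← 71
So the tile now at position 61 started at position 71.

71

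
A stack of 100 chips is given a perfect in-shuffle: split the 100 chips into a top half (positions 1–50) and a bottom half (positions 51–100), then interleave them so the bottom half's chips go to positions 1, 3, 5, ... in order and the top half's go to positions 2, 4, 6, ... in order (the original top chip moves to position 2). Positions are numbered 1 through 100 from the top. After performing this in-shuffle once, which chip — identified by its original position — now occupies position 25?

63

Work backwards from position 25, undoing one in-shuffle at a time:
25 ← 63
So the chip now at position 25 started at position 63.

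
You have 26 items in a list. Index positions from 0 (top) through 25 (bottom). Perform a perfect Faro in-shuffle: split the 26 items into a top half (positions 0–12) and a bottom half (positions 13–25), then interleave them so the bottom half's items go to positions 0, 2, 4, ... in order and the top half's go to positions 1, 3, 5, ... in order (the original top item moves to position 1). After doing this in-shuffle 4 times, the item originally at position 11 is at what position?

2

Track the item's position through each in-shuffle:
11 → 23 → 20 → 14 → 2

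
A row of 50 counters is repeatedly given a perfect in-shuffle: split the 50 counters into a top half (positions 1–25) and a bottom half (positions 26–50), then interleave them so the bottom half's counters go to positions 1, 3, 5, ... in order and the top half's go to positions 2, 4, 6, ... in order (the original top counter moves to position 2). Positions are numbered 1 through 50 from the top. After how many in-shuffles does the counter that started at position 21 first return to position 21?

8

Follow position 21 under repeated in-shuffles:
21 → 42 → 33 → 15 → 30 → 9 → 18 → 36 → 21
It first returns after 8 in-shuffles.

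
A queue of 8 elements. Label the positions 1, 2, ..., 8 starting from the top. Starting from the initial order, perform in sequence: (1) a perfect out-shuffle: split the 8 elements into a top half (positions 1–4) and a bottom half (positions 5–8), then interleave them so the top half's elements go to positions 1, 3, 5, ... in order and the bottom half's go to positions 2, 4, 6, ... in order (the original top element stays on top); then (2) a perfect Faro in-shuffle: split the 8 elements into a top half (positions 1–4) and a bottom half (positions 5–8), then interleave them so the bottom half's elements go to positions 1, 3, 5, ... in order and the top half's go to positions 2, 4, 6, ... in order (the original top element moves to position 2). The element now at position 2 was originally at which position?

1

Undo the operations in reverse order, starting from position 2:
  undo op 2 (in-shuffle, from top half): 2 ← 1
  undo op 1 (out-shuffle, from top half): 1 ← 1
So the element at position 2 came from original position 1.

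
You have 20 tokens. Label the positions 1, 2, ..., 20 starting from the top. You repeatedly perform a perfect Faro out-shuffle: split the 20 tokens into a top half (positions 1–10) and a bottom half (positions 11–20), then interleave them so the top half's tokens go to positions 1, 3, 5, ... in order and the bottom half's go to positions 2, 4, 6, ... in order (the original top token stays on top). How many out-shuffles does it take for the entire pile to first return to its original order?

The out-shuffle permutes the 20 positions with cycle lengths [1, 1, 18].
Every token is home exactly when every cycle has completed a whole number of laps, i.e. after lcm(1, 18) = 18 out-shuffles.

18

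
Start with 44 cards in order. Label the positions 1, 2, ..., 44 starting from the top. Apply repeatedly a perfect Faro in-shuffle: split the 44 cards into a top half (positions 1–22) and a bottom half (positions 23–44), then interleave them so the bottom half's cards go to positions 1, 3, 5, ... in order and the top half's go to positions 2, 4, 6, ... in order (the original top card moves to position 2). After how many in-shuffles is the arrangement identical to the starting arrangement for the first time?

12

The in-shuffle permutes the 44 positions with cycle lengths [2, 4, 4, 4, 6, 12, 12].
Every card is home exactly when every cycle has completed a whole number of laps, i.e. after lcm(2, 4, 6, 12) = 12 in-shuffles.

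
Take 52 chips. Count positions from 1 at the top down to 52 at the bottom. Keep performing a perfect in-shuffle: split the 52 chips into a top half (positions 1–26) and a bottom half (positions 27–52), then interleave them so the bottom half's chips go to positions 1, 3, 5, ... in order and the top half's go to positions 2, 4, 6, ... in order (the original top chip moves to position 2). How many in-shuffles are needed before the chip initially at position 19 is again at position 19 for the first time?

Follow position 19 under repeated in-shuffles:
19 → 38 → 23 → 46 → 39 → 25 → 50 → 47 → ... → 19 (length 52)
It first returns after 52 in-shuffles.

52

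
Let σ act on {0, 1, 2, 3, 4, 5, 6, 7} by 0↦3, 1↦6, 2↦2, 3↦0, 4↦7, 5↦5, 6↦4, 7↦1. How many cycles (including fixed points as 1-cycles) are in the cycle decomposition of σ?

Cycle decomposition: (0 3) (1 6 4 7) (2) (5).
4 cycles.

4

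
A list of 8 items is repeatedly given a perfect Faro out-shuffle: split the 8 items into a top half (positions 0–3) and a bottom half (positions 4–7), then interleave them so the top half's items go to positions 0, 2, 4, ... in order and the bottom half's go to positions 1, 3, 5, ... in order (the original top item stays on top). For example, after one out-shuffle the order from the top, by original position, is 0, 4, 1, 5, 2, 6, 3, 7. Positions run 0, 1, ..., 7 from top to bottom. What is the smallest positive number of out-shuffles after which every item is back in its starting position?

The out-shuffle permutes the 8 positions with cycle lengths [1, 1, 3, 3].
Every item is home exactly when every cycle has completed a whole number of laps, i.e. after lcm(1, 3) = 3 out-shuffles.

3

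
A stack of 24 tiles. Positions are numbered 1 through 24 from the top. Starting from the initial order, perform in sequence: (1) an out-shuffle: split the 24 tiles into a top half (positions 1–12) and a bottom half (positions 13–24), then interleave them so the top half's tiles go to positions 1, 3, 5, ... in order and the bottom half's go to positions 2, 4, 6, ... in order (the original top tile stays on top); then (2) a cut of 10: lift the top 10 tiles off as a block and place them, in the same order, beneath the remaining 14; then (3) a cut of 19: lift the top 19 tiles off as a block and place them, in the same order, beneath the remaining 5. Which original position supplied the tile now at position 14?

10

Undo the operations in reverse order, starting from position 14:
  undo op 3 (cut 19): 14 ← 9
  undo op 2 (cut 10): 9 ← 19
  undo op 1 (out-shuffle, from top half): 19 ← 10
So the tile at position 14 came from original position 10.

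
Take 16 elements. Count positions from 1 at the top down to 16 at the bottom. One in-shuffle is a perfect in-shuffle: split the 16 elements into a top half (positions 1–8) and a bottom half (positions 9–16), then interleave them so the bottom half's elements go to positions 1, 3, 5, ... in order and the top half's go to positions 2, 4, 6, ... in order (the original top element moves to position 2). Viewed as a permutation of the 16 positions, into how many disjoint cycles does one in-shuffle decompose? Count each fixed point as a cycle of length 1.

2

Trace each unvisited position around until it returns:
(1 2 4 8 16 15 13 9) (3 6 12 7 14 11 5 10)
2 cycles in total.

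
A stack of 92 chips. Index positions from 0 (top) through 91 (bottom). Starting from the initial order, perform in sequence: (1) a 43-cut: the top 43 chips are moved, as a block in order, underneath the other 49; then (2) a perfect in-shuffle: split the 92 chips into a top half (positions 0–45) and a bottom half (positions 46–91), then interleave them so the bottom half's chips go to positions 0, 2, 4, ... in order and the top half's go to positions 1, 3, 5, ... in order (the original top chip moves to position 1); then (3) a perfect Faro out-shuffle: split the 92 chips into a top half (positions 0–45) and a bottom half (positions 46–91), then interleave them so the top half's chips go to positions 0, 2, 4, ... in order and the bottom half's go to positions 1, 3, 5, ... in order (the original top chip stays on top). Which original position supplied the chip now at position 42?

53

Undo the operations in reverse order, starting from position 42:
  undo op 3 (out-shuffle, from top half): 42 ← 21
  undo op 2 (in-shuffle, from top half): 21 ← 10
  undo op 1 (cut 43): 10 ← 53
So the chip at position 42 came from original position 53.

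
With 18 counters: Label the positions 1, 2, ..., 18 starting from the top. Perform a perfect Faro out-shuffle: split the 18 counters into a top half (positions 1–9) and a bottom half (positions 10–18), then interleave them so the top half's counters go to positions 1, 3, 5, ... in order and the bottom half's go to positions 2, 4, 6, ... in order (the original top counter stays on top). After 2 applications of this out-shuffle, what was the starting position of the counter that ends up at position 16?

9

Work backwards from position 16, undoing one out-shuffle at a time:
16 ← 17 ← 9
So the counter now at position 16 started at position 9.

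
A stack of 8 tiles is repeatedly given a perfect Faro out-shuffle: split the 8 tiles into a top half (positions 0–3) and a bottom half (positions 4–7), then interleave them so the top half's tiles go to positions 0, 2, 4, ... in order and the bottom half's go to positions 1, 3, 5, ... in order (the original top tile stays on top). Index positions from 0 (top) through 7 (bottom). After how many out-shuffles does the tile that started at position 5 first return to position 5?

Follow position 5 under repeated out-shuffles:
5 → 3 → 6 → 5
It first returns after 3 out-shuffles.

3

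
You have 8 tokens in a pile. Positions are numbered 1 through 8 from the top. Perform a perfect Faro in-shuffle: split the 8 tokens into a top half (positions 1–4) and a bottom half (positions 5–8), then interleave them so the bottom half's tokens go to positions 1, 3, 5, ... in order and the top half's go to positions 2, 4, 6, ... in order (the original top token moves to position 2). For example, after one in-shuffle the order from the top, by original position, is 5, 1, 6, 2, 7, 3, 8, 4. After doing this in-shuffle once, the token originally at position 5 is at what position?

Track the token's position through each in-shuffle:
5 → 1

1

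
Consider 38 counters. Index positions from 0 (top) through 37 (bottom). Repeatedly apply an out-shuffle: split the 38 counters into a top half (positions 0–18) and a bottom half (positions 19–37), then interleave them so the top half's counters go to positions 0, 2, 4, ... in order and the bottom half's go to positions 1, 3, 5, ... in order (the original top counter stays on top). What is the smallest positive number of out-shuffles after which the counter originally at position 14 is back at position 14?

Follow position 14 under repeated out-shuffles:
14 → 28 → 19 → 1 → 2 → 4 → 8 → 16 → ... → 14 (length 36)
It first returns after 36 out-shuffles.

36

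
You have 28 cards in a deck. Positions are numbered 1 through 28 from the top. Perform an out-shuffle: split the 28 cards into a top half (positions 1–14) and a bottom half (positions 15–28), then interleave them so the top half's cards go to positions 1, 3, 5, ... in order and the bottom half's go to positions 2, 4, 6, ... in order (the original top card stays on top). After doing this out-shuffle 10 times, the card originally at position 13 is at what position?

Track the card's position through each out-shuffle:
13 → 25 → 22 → 16 → 4 → 7 → 13 → 25 → 22 → 16 → 4

4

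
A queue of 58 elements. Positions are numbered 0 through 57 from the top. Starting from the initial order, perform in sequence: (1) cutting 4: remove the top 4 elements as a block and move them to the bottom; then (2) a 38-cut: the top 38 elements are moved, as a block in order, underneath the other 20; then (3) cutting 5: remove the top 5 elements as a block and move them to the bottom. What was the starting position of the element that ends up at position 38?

Undo the operations in reverse order, starting from position 38:
  undo op 3 (cut 5): 38 ← 43
  undo op 2 (cut 38): 43 ← 23
  undo op 1 (cut 4): 23 ← 27
So the element at position 38 came from original position 27.

27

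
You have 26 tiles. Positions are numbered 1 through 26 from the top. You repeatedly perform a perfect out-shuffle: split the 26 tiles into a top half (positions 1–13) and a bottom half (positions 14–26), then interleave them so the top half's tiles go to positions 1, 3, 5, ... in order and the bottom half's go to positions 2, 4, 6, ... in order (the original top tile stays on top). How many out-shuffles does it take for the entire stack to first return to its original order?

The out-shuffle permutes the 26 positions with cycle lengths [1, 1, 4, 20].
Every tile is home exactly when every cycle has completed a whole number of laps, i.e. after lcm(1, 4, 20) = 20 out-shuffles.

20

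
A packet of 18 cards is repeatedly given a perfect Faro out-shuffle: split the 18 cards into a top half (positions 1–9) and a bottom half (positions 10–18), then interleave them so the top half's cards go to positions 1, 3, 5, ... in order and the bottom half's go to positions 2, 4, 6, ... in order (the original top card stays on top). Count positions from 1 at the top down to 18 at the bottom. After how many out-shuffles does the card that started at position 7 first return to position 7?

Follow position 7 under repeated out-shuffles:
7 → 13 → 8 → 15 → 12 → 6 → 11 → 4 → 7
It first returns after 8 out-shuffles.

8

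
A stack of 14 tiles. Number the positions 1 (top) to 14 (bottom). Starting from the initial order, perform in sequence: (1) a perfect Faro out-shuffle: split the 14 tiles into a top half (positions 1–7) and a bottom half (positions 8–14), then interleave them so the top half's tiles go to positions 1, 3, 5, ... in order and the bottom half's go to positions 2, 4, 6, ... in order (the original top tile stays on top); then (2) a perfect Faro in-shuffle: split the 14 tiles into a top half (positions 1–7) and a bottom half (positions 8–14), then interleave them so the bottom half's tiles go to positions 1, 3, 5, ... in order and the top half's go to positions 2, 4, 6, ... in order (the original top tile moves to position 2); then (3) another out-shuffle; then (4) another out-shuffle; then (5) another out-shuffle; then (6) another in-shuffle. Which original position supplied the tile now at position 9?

Undo the operations in reverse order, starting from position 9:
  undo op 6 (in-shuffle, from bottom half): 9 ← 12
  undo op 5 (out-shuffle, from bottom half): 12 ← 13
  undo op 4 (out-shuffle, from top half): 13 ← 7
  undo op 3 (out-shuffle, from top half): 7 ← 4
  undo op 2 (in-shuffle, from top half): 4 ← 2
  undo op 1 (out-shuffle, from bottom half): 2 ← 8
So the tile at position 9 came from original position 8.

8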